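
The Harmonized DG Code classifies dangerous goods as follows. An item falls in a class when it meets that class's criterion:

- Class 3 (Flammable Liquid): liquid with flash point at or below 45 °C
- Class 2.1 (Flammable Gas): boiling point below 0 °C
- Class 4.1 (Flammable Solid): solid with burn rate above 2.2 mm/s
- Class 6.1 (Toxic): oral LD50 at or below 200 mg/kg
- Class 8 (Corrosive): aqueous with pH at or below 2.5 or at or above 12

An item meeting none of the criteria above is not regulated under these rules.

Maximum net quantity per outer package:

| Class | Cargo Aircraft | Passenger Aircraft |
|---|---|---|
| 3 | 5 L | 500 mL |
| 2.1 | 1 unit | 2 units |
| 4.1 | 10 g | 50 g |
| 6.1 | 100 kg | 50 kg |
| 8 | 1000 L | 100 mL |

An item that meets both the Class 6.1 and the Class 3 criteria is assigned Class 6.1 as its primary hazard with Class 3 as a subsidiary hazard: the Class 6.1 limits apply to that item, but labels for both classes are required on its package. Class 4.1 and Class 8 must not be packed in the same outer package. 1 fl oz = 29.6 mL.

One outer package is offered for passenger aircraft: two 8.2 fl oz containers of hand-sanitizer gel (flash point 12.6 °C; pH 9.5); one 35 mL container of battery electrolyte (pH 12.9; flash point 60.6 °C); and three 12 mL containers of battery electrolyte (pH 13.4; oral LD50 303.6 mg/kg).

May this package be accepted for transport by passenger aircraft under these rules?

Yes

Flash point 12.6 °C meets the Class 3 criterion (Flammable Liquid), so the hand-sanitizer gel is Class 3.
pH 12.9 meets the Class 8 criterion (Corrosive), so the battery electrolyte is Class 8.
Battery electrolyte: pH 13.4 ≥ 12 → Class 8 (Corrosive).
Total Class 8: 35 mL + (three 12 mL containers = 36 mL) = 71 mL.
That is within the Class 8 passenger aircraft limit of 100 mL.
Class 3 quantity: two 8.2 fl oz containers = 485.44 mL.
That is within the Class 3 passenger aircraft limit of 500 mL.
The segregation rule (Class 4.1 with Class 8) does not apply to Class 8 with Class 3.
Every hazard class is within its passenger aircraft limit and no segregation rule is violated.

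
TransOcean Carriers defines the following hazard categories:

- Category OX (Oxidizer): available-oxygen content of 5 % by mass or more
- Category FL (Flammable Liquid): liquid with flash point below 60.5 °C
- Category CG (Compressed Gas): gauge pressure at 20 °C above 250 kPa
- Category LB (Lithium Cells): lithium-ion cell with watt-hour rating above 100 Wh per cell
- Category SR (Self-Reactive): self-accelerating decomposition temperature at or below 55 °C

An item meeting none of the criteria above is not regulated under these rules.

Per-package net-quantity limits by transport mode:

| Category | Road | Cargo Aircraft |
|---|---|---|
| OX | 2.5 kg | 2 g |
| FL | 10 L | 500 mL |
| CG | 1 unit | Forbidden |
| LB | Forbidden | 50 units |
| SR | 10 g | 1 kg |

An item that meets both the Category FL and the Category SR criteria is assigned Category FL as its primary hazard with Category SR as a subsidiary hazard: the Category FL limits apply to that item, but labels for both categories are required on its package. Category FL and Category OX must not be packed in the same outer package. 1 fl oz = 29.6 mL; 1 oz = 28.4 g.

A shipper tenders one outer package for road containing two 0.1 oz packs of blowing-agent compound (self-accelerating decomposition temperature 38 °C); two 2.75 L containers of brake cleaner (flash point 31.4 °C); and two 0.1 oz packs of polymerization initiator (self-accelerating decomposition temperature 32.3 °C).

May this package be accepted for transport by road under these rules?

With self-accelerating decomposition temperature 38 °C (≤ 55 °C), the blowing-agent compound falls in Category SR.
Brake cleaner: flash point 31.4 °C < 60.5 °C → Category FL (Flammable Liquid).
The polymerization initiator has self-accelerating decomposition temperature 32.3 °C, which is ≤ 55 °C, so it is Category SR (Self-Reactive).
Category SR net quantity: (two 0.1 oz packs = 5.68 g) + (two 0.1 oz packs = 5.68 g) = 11.36 g.
11.36 g > 10 g (road limit, Category SR) — over the limit.
Category FL quantity: two 2.75 L containers = 5.5 L.
That is within the Category FL road limit of 10 L.
The segregation rule (Category FL with Category OX) does not apply to Category SR with Category FL.

No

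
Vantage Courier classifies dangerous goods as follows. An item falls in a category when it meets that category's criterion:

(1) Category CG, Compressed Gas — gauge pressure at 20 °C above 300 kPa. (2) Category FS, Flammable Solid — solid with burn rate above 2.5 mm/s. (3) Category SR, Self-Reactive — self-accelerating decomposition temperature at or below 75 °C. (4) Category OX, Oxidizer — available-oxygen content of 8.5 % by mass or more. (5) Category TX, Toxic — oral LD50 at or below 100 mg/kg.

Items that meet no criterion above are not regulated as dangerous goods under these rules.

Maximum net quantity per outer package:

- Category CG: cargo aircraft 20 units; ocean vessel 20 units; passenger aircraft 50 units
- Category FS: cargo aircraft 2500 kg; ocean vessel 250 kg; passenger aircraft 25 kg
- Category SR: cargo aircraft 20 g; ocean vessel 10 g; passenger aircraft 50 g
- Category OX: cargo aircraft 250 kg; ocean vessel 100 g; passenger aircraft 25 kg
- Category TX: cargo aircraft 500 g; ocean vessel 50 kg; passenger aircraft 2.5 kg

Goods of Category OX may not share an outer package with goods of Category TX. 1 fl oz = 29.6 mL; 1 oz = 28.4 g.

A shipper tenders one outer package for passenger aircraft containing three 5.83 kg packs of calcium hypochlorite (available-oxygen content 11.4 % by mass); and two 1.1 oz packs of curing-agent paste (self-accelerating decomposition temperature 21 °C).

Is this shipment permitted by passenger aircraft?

No

Available-oxygen content 11.4 % by mass meets the Category OX criterion (Oxidizer), so the calcium hypochlorite is Category OX.
Curing-agent paste: self-accelerating decomposition temperature 21 °C ≤ 75 °C → Category SR (Self-Reactive).
Category OX quantity: three 5.83 kg packs = 17.49 kg.
That is within the Category OX passenger aircraft limit of 25 kg.
Category SR quantity: two 1.1 oz packs = 62.48 g.
That exceeds the Category SR passenger aircraft limit of 50 g.
The segregation rule (Category OX with Category TX) does not apply to Category OX with Category SR.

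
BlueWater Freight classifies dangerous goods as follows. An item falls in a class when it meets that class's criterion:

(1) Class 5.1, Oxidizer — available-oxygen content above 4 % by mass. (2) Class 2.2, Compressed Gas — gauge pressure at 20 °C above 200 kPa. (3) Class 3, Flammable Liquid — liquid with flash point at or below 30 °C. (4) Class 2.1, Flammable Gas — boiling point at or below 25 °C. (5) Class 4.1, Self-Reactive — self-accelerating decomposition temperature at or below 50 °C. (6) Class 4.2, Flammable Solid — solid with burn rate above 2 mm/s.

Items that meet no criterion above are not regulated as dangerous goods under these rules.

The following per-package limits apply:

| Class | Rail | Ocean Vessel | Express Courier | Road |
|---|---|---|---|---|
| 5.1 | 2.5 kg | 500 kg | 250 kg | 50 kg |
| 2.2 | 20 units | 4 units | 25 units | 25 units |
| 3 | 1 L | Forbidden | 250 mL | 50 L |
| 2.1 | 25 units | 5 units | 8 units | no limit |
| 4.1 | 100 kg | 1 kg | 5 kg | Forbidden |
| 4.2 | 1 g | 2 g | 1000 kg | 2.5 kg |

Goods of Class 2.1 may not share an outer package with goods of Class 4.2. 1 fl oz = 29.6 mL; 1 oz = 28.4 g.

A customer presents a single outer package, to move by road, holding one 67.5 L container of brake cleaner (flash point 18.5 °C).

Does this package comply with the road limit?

Brake cleaner: flash point 18.5 °C ≤ 30 °C → Class 3 (Flammable Liquid).
Class 3 quantity: 67.5 L.
That exceeds the Class 3 road limit of 50 L.

No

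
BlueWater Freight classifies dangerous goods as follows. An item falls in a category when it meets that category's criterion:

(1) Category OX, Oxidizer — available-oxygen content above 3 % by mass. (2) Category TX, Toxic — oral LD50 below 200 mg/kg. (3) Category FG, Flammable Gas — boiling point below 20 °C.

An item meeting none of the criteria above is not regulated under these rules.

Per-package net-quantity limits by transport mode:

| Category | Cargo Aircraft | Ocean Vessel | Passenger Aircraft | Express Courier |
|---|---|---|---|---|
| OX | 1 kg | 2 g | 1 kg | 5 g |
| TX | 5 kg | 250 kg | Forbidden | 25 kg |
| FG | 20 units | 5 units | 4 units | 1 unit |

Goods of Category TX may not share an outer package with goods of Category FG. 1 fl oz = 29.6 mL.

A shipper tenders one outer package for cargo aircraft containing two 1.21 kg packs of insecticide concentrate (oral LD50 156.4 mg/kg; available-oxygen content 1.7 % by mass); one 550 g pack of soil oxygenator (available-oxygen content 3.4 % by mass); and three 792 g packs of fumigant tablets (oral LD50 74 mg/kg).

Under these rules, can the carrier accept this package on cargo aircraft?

The insecticide concentrate has oral LD50 156.4 mg/kg, which is < 200 mg/kg, so it is Category TX (Toxic).
With available-oxygen content 3.4 % by mass (> 3 % by mass), the soil oxygenator falls in Category OX.
The fumigant tablets have oral LD50 74 mg/kg, which is < 200 mg/kg, so they are Category TX (Toxic).
Total Category TX: (two 1.21 kg packs = 2.42 kg) + (three 792 g packs = 2.376 kg) = 4.796 kg.
That is within the Category TX cargo aircraft limit of 5 kg.
Category OX quantity: 550 g.
550 g is within the cargo aircraft limit of 1 kg for Category OX.
The segregation rule (Category TX with Category FG) does not apply to Category TX with Category OX.
Every hazard category is within its cargo aircraft limit and no segregation rule is violated.

Yes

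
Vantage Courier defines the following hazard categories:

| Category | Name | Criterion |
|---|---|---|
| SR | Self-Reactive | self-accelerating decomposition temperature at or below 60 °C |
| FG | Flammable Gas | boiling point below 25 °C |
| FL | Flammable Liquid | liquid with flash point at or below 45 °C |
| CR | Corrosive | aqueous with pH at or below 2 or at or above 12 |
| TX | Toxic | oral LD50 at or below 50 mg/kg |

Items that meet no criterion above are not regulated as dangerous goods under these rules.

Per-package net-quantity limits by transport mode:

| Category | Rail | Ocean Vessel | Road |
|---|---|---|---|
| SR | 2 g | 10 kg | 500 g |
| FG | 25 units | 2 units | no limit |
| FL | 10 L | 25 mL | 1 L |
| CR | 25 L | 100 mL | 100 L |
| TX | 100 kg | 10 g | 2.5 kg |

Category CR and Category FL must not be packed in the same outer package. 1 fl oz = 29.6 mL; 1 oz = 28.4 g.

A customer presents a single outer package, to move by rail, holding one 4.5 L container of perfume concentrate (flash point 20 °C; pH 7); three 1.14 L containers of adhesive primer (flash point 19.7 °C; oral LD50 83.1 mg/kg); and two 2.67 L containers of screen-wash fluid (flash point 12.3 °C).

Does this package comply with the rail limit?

No

With flash point 20 °C (≤ 45 °C), the perfume concentrate falls in Category FL.
Adhesive primer: flash point 19.7 °C ≤ 45 °C → Category FL (Flammable Liquid).
The screen-wash fluid has flash point 12.3 °C, which is ≤ 45 °C, so it is Category FL (Flammable Liquid).
Category FL net quantity: 4.5 L + (three 1.14 L containers = 3.42 L) + (two 2.67 L containers = 5.34 L) = 13.26 L.
13.26 L exceeds the rail limit of 10 L for Category FL.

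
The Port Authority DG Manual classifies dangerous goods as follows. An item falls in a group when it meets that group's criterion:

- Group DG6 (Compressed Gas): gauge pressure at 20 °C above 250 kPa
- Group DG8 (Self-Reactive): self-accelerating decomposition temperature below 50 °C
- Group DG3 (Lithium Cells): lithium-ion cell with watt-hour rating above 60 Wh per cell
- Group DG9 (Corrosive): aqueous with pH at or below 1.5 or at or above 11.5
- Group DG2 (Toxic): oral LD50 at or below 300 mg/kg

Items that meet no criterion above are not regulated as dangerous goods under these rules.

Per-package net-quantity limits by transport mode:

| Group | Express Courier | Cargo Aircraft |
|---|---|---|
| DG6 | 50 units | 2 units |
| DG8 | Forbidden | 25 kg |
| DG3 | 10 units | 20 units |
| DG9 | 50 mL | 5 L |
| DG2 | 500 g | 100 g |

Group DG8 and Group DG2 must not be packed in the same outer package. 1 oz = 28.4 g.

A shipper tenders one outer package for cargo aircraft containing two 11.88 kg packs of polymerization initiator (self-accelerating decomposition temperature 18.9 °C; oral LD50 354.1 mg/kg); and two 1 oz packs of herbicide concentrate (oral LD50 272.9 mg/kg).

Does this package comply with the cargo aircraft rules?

Self-accelerating decomposition temperature 18.9 °C meets the Group DG8 criterion (Self-Reactive), so the polymerization initiator is Group DG8.
Herbicide concentrate: oral LD50 272.9 mg/kg ≤ 300 mg/kg → Group DG2 (Toxic).
Group DG8 quantity: two 11.88 kg packs = 23.76 kg.
23.76 kg ≤ 25 kg (cargo aircraft limit, Group DG8) — within limit.
Group DG2 quantity: two 1 oz packs = 56.8 g.
That is within the Group DG2 cargo aircraft limit of 100 g.
Group DG8 and Group DG2 may not share an outer package.

No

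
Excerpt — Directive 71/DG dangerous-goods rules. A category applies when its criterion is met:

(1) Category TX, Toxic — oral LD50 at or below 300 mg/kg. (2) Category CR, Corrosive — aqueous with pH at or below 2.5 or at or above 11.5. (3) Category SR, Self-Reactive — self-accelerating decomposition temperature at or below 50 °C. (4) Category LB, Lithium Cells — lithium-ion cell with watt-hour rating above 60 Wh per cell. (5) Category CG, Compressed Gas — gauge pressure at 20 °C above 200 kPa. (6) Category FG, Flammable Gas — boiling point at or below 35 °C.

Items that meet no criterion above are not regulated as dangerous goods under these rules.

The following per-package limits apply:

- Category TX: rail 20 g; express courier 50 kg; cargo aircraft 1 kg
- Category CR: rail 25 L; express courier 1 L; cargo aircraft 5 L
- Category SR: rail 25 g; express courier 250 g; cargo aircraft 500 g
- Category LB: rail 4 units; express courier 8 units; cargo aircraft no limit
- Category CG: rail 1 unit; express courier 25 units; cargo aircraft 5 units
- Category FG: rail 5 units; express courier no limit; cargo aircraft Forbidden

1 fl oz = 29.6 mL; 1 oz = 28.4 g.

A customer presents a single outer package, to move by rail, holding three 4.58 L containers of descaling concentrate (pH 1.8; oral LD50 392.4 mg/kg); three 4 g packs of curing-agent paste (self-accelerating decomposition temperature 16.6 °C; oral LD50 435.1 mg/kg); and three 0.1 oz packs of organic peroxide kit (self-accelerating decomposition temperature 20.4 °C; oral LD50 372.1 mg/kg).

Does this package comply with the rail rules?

pH 1.8 meets the Category CR criterion (Corrosive), so the descaling concentrate is Category CR.
The curing-agent paste has self-accelerating decomposition temperature 16.6 °C, which is ≤ 50 °C, so it is Category SR (Self-Reactive).
The organic peroxide kit has self-accelerating decomposition temperature 20.4 °C, which is ≤ 50 °C, so it is Category SR (Self-Reactive).
Category SR net quantity: (three 4 g packs = 12 g) + (three 0.1 oz packs = 8.52 g) = 20.52 g.
20.52 g ≤ 25 g (rail limit, Category SR) — within limit.
Category CR quantity: three 4.58 L containers = 13.74 L.
13.74 L ≤ 25 L (rail limit, Category CR) — within limit.
Every hazard category is within its rail limit and no segregation rule is violated.

Yes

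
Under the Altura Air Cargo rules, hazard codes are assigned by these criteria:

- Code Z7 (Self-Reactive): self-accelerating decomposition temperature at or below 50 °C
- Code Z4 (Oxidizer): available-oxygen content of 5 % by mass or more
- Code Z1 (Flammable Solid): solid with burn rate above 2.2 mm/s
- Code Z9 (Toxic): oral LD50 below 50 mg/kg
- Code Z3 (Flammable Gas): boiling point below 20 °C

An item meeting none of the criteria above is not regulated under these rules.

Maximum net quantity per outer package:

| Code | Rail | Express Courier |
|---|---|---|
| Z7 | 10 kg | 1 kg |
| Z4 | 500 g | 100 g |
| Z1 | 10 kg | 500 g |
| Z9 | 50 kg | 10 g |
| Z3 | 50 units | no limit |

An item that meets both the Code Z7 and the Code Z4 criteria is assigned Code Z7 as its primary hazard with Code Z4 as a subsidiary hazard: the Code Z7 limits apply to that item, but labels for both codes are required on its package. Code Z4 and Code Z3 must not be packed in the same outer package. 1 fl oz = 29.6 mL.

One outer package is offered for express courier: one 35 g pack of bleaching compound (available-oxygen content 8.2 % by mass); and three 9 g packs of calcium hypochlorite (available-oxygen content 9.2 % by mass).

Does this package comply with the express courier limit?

Yes

Bleaching compound: available-oxygen content 8.2 % by mass ≥ 5 % by mass → Code Z4 (Oxidizer).
Available-oxygen content 9.2 % by mass meets the Code Z4 criterion (Oxidizer), so the calcium hypochlorite is Code Z4.
Total Code Z4: 35 g + (three 9 g packs = 27 g) = 62 g.
62 g ≤ 100 g (express courier limit, Code Z4) — within limit.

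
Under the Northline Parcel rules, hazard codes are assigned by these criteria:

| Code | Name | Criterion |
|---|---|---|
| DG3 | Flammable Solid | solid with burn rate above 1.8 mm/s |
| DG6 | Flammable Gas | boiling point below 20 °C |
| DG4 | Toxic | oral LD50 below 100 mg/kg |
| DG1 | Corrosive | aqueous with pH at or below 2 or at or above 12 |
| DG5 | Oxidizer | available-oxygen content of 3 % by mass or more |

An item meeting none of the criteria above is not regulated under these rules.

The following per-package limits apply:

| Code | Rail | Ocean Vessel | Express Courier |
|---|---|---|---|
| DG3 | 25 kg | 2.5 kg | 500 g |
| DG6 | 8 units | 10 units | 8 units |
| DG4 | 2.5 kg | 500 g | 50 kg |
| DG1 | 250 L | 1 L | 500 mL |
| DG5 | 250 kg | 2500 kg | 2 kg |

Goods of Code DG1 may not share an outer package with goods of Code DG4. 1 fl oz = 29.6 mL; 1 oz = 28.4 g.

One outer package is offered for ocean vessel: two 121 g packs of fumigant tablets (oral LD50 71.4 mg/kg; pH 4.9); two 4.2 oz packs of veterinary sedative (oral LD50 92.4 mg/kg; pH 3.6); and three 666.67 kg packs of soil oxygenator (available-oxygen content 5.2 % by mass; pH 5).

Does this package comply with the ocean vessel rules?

Fumigant tablets: oral LD50 71.4 mg/kg < 100 mg/kg → Code DG4 (Toxic).
Oral LD50 92.4 mg/kg meets the Code DG4 criterion (Toxic), so the veterinary sedative is Code DG4.
Soil oxygenator: available-oxygen content 5.2 % by mass ≥ 3 % by mass → Code DG5 (Oxidizer).
Code DG4 net quantity: (two 121 g packs = 242 g) + (two 4.2 oz packs = 238.56 g) = 480.56 g.
That is within the Code DG4 ocean vessel limit of 500 g.
Code DG5 quantity: three 666.67 kg packs = 2000.01 kg.
2000.01 kg is within the ocean vessel limit of 2500 kg for Code DG5.
The segregation rule (Code DG1 with Code DG4) does not apply to Code DG4 with Code DG5.
Every hazard code is within its ocean vessel limit and no segregation rule is violated.

Yes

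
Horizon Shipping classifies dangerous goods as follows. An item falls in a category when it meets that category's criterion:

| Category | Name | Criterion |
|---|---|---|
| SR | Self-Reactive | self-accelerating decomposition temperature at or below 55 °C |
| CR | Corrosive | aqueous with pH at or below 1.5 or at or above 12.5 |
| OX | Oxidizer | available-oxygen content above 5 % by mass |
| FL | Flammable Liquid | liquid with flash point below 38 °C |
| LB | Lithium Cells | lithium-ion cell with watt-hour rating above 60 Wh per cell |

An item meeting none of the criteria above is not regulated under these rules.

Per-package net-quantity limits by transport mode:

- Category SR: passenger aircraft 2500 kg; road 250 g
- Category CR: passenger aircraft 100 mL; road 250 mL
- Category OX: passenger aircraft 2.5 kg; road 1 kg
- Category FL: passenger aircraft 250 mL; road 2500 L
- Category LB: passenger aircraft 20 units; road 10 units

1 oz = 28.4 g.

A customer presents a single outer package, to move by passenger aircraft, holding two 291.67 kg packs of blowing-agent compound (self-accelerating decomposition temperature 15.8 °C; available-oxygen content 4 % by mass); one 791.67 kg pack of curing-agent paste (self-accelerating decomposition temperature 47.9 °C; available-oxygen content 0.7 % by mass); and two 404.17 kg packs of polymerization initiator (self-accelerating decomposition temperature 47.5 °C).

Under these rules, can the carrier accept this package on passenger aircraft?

Yes

Self-accelerating decomposition temperature 15.8 °C meets the Category SR criterion (Self-Reactive), so the blowing-agent compound is Category SR.
The curing-agent paste has self-accelerating decomposition temperature 47.9 °C, which is ≤ 55 °C, so it is Category SR (Self-Reactive).
Self-accelerating decomposition temperature 47.5 °C meets the Category SR criterion (Self-Reactive), so the polymerization initiator is Category SR.
Total Category SR: (two 291.67 kg packs = 583.34 kg) + 791.67 kg + (two 404.17 kg packs = 808.34 kg) = 2183.35 kg.
2183.35 kg is within the passenger aircraft limit of 2500 kg for Category SR.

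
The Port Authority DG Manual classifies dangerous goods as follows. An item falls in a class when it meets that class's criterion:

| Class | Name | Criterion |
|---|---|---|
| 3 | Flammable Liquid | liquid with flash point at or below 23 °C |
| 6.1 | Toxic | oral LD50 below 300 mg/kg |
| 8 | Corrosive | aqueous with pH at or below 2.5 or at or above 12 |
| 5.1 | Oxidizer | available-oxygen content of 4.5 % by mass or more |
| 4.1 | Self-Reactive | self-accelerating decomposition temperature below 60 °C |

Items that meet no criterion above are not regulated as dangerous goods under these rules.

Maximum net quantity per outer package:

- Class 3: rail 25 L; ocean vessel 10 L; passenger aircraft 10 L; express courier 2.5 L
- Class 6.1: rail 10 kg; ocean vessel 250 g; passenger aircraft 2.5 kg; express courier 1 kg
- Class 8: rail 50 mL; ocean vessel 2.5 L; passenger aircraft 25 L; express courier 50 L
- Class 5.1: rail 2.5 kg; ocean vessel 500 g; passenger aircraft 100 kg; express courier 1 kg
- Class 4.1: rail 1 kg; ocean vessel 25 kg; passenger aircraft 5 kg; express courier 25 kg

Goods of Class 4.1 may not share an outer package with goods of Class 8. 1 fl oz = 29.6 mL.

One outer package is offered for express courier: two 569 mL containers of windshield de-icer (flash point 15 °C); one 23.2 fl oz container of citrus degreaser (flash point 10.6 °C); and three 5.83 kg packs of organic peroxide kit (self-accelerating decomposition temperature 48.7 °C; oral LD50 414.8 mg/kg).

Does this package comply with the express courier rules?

Flash point 15 °C meets the Class 3 criterion (Flammable Liquid), so the windshield de-icer is Class 3.
The citrus degreaser has flash point 10.6 °C, which is ≤ 23 °C, so it is Class 3 (Flammable Liquid).
Self-accelerating decomposition temperature 48.7 °C meets the Class 4.1 criterion (Self-Reactive), so the organic peroxide kit is Class 4.1.
Class 4.1 quantity: three 5.83 kg packs = 17.49 kg.
17.49 kg ≤ 25 kg (express courier limit, Class 4.1) — within limit.
Class 3 net quantity: (two 569 mL containers = 1.138 L) + (one 23.2 fl oz container = 686.72 mL) = 1824.72 mL.
1824.72 mL is within the express courier limit of 2.5 L for Class 3.
The segregation rule (Class 4.1 with Class 8) does not apply to Class 4.1 with Class 3.
Every hazard class is within its express courier limit and no segregation rule is violated.

Yes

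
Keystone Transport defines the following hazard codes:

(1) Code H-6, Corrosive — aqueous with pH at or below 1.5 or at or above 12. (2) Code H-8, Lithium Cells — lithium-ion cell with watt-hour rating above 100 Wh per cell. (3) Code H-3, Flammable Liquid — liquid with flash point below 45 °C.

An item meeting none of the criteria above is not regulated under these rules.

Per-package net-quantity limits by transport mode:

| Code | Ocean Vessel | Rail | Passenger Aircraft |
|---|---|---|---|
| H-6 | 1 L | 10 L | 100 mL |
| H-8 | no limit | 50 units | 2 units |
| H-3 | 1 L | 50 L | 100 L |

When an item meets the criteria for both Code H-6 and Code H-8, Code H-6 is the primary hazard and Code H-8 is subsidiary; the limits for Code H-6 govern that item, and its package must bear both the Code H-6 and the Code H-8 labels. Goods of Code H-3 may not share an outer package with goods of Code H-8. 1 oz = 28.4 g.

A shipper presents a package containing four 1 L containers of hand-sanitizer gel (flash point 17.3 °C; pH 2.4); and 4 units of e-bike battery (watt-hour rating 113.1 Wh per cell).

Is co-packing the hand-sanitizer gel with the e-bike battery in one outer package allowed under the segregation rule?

Hand-sanitizer gel: flash point 17.3 °C < 45 °C → Code H-3 (Flammable Liquid).
The e-bike battery has watt-hour rating 113.1 Wh per cell, which is > 100 Wh per cell, so it is Code H-8 (Lithium Cells).
Code H-3 and Code H-8 may not share an outer package.

No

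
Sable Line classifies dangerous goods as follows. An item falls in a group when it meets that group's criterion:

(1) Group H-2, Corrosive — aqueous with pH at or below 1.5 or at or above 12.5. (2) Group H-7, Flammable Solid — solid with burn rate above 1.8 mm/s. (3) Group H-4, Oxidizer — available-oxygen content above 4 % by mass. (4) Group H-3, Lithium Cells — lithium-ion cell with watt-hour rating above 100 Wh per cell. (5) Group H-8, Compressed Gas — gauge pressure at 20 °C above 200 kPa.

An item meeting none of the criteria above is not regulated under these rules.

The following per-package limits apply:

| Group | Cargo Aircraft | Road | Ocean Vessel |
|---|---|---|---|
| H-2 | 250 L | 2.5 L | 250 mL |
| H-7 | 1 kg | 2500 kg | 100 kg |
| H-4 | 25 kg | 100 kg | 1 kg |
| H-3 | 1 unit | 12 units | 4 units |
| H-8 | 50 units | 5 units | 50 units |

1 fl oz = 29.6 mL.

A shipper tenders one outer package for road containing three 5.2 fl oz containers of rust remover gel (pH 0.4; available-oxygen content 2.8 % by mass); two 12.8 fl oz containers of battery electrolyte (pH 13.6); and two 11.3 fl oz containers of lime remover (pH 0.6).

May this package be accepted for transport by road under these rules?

pH 0.4 meets the Group H-2 criterion (Corrosive), so the rust remover gel is Group H-2.
pH 13.6 meets the Group H-2 criterion (Corrosive), so the battery electrolyte is Group H-2.
pH 0.6 meets the Group H-2 criterion (Corrosive), so the lime remover is Group H-2.
Group H-2 net quantity: (three 5.2 fl oz containers = 461.76 mL) + (two 12.8 fl oz containers = 757.76 mL) + (two 11.3 fl oz containers = 668.96 mL) = 1888.48 mL.
1888.48 mL ≤ 2.5 L (road limit, Group H-2) — within limit.

Yes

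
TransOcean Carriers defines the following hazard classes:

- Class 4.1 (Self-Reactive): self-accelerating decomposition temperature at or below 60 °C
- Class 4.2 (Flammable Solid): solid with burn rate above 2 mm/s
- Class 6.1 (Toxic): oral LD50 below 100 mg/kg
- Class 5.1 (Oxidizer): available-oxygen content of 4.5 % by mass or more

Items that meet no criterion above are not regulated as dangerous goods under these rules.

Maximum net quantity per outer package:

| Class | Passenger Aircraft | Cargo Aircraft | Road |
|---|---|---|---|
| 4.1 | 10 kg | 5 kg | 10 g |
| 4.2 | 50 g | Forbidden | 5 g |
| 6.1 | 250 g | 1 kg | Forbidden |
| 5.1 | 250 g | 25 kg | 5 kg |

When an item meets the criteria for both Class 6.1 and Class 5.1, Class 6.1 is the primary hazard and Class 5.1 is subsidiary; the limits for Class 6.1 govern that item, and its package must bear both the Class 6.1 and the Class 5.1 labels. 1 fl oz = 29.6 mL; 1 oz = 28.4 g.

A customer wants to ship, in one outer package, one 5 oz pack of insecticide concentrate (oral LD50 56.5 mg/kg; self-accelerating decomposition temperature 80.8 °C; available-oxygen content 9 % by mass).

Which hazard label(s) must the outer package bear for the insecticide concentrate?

Oral LD50 56.5 mg/kg meets the Class 6.1 criterion (Toxic), so the insecticide concentrate is Class 6.1.
The insecticide concentrate has available-oxygen content 9 % by mass, which is ≥ 4.5 % by mass, so it is Class 5.1 (Oxidizer).
By the precedence rule Class 6.1 is primary and Class 5.1 is subsidiary, and that rule requires both labels on the package.

Class 5.1 and 6.1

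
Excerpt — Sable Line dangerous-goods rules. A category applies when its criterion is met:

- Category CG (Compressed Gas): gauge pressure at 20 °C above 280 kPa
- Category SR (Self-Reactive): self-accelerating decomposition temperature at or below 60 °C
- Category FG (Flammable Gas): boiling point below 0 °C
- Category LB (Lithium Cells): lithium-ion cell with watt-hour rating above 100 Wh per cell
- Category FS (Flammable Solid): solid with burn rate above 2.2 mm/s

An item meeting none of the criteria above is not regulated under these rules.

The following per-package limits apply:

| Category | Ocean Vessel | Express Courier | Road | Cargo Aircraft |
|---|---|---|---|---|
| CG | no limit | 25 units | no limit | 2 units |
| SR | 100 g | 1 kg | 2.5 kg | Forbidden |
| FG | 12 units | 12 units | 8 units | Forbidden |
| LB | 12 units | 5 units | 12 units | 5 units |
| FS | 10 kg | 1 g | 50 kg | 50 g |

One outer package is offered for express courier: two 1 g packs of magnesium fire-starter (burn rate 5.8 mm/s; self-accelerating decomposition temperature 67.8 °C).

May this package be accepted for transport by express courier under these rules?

With burn rate 5.8 mm/s (> 2.2 mm/s), the magnesium fire-starter falls in Category FS.
Category FS quantity: two 1 g packs = 2 g.
That exceeds the Category FS express courier limit of 1 g.

No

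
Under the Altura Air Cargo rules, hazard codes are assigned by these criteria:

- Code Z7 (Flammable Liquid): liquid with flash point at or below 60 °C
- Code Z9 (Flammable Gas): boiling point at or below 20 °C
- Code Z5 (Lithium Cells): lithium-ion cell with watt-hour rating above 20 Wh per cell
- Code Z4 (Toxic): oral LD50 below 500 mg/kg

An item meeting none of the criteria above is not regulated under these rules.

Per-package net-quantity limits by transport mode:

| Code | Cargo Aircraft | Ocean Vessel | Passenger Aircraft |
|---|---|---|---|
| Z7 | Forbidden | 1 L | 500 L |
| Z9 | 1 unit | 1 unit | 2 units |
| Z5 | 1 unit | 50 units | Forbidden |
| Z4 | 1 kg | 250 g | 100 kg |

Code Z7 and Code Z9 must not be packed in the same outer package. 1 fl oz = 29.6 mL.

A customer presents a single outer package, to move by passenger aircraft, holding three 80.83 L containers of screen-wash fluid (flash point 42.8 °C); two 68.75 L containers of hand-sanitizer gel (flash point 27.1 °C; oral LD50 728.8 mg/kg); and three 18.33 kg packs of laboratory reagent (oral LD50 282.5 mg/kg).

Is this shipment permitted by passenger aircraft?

Screen-wash fluid: flash point 42.8 °C ≤ 60 °C → Code Z7 (Flammable Liquid).
Flash point 27.1 °C meets the Code Z7 criterion (Flammable Liquid), so the hand-sanitizer gel is Code Z7.
With oral LD50 282.5 mg/kg (< 500 mg/kg), the laboratory reagent falls in Code Z4.
Code Z4 quantity: three 18.33 kg packs = 54.99 kg.
54.99 kg is within the passenger aircraft limit of 100 kg for Code Z4.
Total Code Z7: (three 80.83 L containers = 242.49 L) + (two 68.75 L containers = 137.5 L) = 379.99 L.
379.99 L ≤ 500 L (passenger aircraft limit, Code Z7) — within limit.
The segregation rule (Code Z7 with Code Z9) does not apply to Code Z4 with Code Z7.
Every hazard code is within its passenger aircraft limit and no segregation rule is violated.

Yes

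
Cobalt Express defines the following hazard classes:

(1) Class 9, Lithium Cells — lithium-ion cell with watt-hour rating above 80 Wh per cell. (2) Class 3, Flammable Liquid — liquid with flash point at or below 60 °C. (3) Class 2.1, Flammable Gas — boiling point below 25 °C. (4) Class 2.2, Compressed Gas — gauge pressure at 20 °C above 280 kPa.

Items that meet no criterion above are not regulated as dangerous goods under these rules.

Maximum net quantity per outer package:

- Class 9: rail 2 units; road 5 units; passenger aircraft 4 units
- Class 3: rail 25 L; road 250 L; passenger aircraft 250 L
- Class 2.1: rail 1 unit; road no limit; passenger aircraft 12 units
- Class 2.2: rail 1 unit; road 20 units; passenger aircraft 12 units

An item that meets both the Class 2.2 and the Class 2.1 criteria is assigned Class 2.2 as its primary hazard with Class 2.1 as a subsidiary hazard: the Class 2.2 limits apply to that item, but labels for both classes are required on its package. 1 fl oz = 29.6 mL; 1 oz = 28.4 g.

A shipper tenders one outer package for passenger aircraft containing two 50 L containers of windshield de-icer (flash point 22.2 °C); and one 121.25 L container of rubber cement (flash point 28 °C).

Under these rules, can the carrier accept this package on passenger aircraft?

Yes

The windshield de-icer has flash point 22.2 °C, which is ≤ 60 °C, so it is Class 3 (Flammable Liquid).
With flash point 28 °C (≤ 60 °C), the rubber cement falls in Class 3.
Class 3 net quantity: (two 50 L containers = 100 L) + 121.25 L = 221.25 L.
221.25 L is within the passenger aircraft limit of 250 L for Class 3.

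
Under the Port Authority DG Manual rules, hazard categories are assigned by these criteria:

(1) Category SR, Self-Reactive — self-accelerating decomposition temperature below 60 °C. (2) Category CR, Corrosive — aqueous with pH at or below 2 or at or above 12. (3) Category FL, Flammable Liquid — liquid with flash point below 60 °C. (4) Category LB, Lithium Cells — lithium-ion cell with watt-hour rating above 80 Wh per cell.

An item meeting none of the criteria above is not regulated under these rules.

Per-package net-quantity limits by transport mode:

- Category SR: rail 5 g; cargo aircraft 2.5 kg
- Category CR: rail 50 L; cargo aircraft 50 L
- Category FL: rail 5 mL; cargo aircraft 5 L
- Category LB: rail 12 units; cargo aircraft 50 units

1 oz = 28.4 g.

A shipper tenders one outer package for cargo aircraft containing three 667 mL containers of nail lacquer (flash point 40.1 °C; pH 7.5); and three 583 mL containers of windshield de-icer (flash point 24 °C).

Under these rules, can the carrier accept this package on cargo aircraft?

Flash point 40.1 °C meets the Category FL criterion (Flammable Liquid), so the nail lacquer is Category FL.
Flash point 24 °C meets the Category FL criterion (Flammable Liquid), so the windshield de-icer is Category FL.
Category FL net quantity: (three 667 mL containers = 2.001 L) + (three 583 mL containers = 1.749 L) = 3.75 L.
That is within the Category FL cargo aircraft limit of 5 L.

Yes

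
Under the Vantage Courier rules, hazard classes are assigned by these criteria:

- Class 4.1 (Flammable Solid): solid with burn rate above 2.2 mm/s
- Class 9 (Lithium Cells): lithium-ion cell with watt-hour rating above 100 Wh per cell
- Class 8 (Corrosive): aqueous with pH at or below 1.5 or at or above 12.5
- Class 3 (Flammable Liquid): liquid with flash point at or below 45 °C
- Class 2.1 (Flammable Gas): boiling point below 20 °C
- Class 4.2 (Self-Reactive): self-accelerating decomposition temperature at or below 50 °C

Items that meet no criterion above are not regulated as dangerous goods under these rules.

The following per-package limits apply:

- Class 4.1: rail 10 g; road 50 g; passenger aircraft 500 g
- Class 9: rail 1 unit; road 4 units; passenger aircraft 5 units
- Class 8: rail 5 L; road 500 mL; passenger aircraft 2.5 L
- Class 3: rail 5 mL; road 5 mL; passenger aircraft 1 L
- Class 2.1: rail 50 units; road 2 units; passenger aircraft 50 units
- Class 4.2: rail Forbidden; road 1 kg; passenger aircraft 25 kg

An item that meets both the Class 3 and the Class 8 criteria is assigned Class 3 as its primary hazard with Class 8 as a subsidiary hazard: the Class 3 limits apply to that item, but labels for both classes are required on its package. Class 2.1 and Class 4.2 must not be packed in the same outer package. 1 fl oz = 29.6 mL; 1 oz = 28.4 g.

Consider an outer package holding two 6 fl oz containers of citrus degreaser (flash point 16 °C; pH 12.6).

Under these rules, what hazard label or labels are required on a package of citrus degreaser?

Class 3 and 8

The citrus degreaser has flash point 16 °C, which is ≤ 45 °C, so it is Class 3 (Flammable Liquid).
pH 12.6 meets the Class 8 criterion (Corrosive), so the citrus degreaser is Class 8.
By the precedence rule Class 3 is primary and Class 8 is subsidiary, and that rule requires both labels on the package.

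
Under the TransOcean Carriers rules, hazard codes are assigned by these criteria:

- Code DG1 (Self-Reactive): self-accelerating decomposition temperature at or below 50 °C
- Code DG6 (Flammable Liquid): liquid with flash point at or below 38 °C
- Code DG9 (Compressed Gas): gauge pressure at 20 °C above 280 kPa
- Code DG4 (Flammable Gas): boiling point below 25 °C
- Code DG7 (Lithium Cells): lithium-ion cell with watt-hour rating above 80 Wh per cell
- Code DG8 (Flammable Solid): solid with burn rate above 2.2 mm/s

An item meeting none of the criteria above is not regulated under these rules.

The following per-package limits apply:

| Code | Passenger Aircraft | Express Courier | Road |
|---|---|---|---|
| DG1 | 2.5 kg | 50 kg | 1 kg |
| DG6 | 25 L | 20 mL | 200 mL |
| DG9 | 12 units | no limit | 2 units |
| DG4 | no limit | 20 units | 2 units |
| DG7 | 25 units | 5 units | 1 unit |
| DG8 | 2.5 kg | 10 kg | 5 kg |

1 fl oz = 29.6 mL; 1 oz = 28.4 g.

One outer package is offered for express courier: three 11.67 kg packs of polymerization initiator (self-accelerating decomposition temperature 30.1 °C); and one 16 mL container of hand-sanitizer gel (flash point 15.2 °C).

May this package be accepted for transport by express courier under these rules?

Polymerization initiator: self-accelerating decomposition temperature 30.1 °C ≤ 50 °C → Code DG1 (Self-Reactive).
Hand-sanitizer gel: flash point 15.2 °C ≤ 38 °C → Code DG6 (Flammable Liquid).
Code DG6 quantity: 16 mL.
16 mL ≤ 20 mL (express courier limit, Code DG6) — within limit.
Code DG1 quantity: three 11.67 kg packs = 35.01 kg.
That is within the Code DG1 express courier limit of 50 kg.
Every hazard code is within its express courier limit and no segregation rule is violated.

Yes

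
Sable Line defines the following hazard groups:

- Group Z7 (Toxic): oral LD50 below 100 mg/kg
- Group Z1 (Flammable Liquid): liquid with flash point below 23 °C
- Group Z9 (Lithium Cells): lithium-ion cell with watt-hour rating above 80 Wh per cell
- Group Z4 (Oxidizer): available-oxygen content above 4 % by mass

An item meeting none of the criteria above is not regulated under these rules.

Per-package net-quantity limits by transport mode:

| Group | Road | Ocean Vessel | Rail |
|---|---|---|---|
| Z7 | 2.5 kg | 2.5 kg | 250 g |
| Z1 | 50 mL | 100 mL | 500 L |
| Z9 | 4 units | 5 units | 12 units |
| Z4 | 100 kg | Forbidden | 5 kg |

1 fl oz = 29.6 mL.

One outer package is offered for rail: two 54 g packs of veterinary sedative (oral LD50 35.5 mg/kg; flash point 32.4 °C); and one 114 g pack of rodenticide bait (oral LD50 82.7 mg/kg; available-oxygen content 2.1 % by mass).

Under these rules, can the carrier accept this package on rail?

The veterinary sedative has oral LD50 35.5 mg/kg, which is < 100 mg/kg, so it is Group Z7 (Toxic).
With oral LD50 82.7 mg/kg (< 100 mg/kg), the rodenticide bait falls in Group Z7.
Group Z7 net quantity: (two 54 g packs = 108 g) + 114 g = 222 g.
That is within the Group Z7 rail limit of 250 g.

Yes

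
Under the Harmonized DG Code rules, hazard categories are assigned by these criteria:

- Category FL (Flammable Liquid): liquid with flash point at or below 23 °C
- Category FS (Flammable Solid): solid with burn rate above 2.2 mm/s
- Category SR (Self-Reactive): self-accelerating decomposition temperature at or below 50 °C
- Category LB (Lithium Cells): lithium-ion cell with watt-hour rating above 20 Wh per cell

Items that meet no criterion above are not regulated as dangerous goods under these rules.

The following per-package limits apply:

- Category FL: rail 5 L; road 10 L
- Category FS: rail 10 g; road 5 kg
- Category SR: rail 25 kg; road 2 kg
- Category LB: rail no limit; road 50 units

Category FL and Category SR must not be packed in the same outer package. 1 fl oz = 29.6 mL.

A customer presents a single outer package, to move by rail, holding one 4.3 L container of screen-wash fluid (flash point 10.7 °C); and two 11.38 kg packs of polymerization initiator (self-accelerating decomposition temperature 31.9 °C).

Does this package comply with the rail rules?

Screen-wash fluid: flash point 10.7 °C ≤ 23 °C → Category FL (Flammable Liquid).
The polymerization initiator has self-accelerating decomposition temperature 31.9 °C, which is ≤ 50 °C, so it is Category SR (Self-Reactive).
Category FL quantity: 4.3 L.
That is within the Category FL rail limit of 5 L.
Category SR quantity: two 11.38 kg packs = 22.76 kg.
22.76 kg ≤ 25 kg (rail limit, Category SR) — within limit.
Category FL and Category SR may not share an outer package.

No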